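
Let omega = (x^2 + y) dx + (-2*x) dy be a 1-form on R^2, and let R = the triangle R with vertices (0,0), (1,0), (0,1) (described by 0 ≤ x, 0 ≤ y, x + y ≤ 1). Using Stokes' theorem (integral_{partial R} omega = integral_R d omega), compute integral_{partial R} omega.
integral_(partial R) omega = -3/2

Stokes: integral_partial_R omega = integral_R d omega with d omega = (∂Q/∂x - ∂P/∂y) dx ∧ dy.
  ∂Q/∂x = -2
  ∂P/∂y = 1
  integrand = ∂Q/∂x - ∂P/∂y = -3.
Integrating over R: integral_0^1 integral_0^{1-x} (-3) dy dx = -3/2.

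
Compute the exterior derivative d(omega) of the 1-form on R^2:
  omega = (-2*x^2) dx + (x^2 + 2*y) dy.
d(omega) = (2*x) dx ∧ dy

For a 1-form omega = sum_i f_i dx_i, the exterior derivative is
  d(omega) = sum_{i < j} (∂f_j/∂x_i - ∂f_i/∂x_j) dx_i ∧ dx_j.
  coefficient of dx ∧ dy: ∂f_2/∂x - ∂f_1/∂y = ∂(x^2 + 2*y)/∂x - ∂(-2*x^2)/∂y = 2*x
Assembling: d(omega) = (2*x) dx ∧ dy.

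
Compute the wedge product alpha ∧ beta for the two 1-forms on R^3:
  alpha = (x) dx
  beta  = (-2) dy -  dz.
alpha ∧ beta = (-2*x) dx ∧ dy + (-x) dx ∧ dz

Distribute the wedge, using dx_i ∧ dx_j = -dx_j ∧ dx_i and dx_i ∧ dx_i = 0. For each pair (i, j) with i < j, the coefficient of dx_i ∧ dx_j in alpha ∧ beta is (alpha_i * beta_j - alpha_j * beta_i). Collecting: alpha ∧ beta = (-2*x) dx ∧ dy + (-x) dx ∧ dz.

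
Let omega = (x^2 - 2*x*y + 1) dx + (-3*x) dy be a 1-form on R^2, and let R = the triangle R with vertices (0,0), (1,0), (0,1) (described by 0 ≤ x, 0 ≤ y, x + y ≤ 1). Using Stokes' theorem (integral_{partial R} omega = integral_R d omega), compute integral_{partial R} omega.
integral_(partial R) omega = -7/6

Stokes: integral_partial_R omega = integral_R d omega with d omega = (∂Q/∂x - ∂P/∂y) dx ∧ dy.
  ∂Q/∂x = -3
  ∂P/∂y = -2*x
  integrand = ∂Q/∂x - ∂P/∂y = 2*x - 3.
Integrating over R: integral_0^1 integral_0^{1-x} (2*x - 3) dy dx = -7/6.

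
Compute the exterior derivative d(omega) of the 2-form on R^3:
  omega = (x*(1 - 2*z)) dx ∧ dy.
d(omega) = (-2*x) dx ∧ dy ∧ dz

For a 2-form omega = sum_{i<j} g_{ij} dx_i ∧ dx_j, the exterior derivative is
  d(omega) = sum_{i<j} d(g_{ij}) ∧ dx_i ∧ dx_j = sum_{i<j, k} (∂g_{ij}/∂x_k) dx_k ∧ dx_i ∧ dx_j.
Expand each term, using dx_k ∧ dx_i ∧ dx_j = sgn(permutation) dx_{(a)} ∧ dx_{(b)} ∧ dx_{(c)} with (a < b < c) sorted:
  d(x*(1 - 2*z)) includes (∂/∂z)(x*(1 - 2*z)) dz = (-2*x) dz, which multiplied by dx ∧ dy gives (-2*x) dx ∧ dy ∧ dz
Collecting like 3-forms: d(omega) = (-2*x) dx ∧ dy ∧ dz.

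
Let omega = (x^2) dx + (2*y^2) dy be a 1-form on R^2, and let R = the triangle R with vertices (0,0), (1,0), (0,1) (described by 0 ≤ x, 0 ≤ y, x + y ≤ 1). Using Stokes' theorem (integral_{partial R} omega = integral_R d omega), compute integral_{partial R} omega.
integral_(partial R) omega = 0

Stokes: integral_partial_R omega = integral_R d omega with d omega = (∂Q/∂x - ∂P/∂y) dx ∧ dy.
  ∂Q/∂x = 0
  ∂P/∂y = 0
  integrand = ∂Q/∂x - ∂P/∂y = 0.
Integrating over R: integral_0^1 integral_0^{1-x} (0) dy dx = 0.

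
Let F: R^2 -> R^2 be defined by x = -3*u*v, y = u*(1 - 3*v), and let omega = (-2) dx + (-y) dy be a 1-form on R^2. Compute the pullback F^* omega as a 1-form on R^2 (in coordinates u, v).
F^* omega = (-9*u*v^2 + 6*u*v - u + 6*v) du + (3*u*(-3*u*v + u + 2)) dv

Using F^*(f dg) = (f ∘ F) d(g ∘ F), substitute each coordinate x_i by F_i(u, v) in f_i, and replace dx_i by d F_i = (∂F_i/∂u) du + (∂F_i/∂v) dv.
  For the x component: f_1(F) = -2; d F_1 = (-3*v) du + (-3*u) dv
  For the y component: f_2(F) = u*(3*v - 1); d F_2 = (1 - 3*v) du + (-3*u) dv
Combining and collecting du, dv coefficients:
  coeff of du: -9*u*v^2 + 6*u*v - u + 6*v
  coeff of dv: 3*u*(-3*u*v + u + 2)
F^* omega = (-9*u*v^2 + 6*u*v - u + 6*v) du + (3*u*(-3*u*v + u + 2)) dv.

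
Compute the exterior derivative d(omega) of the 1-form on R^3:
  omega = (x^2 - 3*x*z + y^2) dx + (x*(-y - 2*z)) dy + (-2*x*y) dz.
d(omega) = (-3*y - 2*z) dx ∧ dy + (3*x - 2*y) dx ∧ dz

For a 1-form omega = sum_i f_i dx_i, the exterior derivative is
  d(omega) = sum_{i < j} (∂f_j/∂x_i - ∂f_i/∂x_j) dx_i ∧ dx_j.
  coefficient of dx ∧ dy: ∂f_2/∂x - ∂f_1/∂y = ∂(x*(-y - 2*z))/∂x - ∂(x^2 - 3*x*z + y^2)/∂y = -3*y - 2*z
  coefficient of dx ∧ dz: ∂f_3/∂x - ∂f_1/∂z = ∂(-2*x*y)/∂x - ∂(x^2 - 3*x*z + y^2)/∂z = 3*x - 2*y
Assembling: d(omega) = (-3*y - 2*z) dx ∧ dy + (3*x - 2*y) dx ∧ dz.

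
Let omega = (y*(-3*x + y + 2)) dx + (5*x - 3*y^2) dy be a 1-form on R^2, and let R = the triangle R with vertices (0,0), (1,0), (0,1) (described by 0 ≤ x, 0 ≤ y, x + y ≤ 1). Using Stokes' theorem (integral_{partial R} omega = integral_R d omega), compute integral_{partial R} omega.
integral_(partial R) omega = 5/3

Stokes: integral_partial_R omega = integral_R d omega with d omega = (∂Q/∂x - ∂P/∂y) dx ∧ dy.
  ∂Q/∂x = 5
  ∂P/∂y = -3*x + 2*y + 2
  integrand = ∂Q/∂x - ∂P/∂y = 3*x - 2*y + 3.
Integrating over R: integral_0^1 integral_0^{1-x} (3*x - 2*y + 3) dy dx = 5/3.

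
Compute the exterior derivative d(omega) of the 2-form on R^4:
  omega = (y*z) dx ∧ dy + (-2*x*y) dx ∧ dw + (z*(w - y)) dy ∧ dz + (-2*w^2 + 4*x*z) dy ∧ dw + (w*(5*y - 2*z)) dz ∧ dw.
d(omega) = (y) dx ∧ dy ∧ dz + (2*x + 4*z) dx ∧ dy ∧ dw + (5*w - 4*x + z) dy ∧ dz ∧ dw

For a 2-form omega = sum_{i<j} g_{ij} dx_i ∧ dx_j, the exterior derivative is
  d(omega) = sum_{i<j} d(g_{ij}) ∧ dx_i ∧ dx_j = sum_{i<j, k} (∂g_{ij}/∂x_k) dx_k ∧ dx_i ∧ dx_j.
Expand each term, using dx_k ∧ dx_i ∧ dx_j = sgn(permutation) dx_{(a)} ∧ dx_{(b)} ∧ dx_{(c)} with (a < b < c) sorted:
  d(y*z) includes (∂/∂z)(y*z) dz = (y) dz, which multiplied by dx ∧ dy gives (y) dx ∧ dy ∧ dz
  d(-2*x*y) includes (∂/∂y)(-2*x*y) dy = (-2*x) dy, which multiplied by dx ∧ dw gives (2*x) dx ∧ dy ∧ dw
  d(z*(w - y)) includes (∂/∂w)(z*(w - y)) dw = (z) dw, which multiplied by dy ∧ dz gives (z) dy ∧ dz ∧ dw
  d(-2*w^2 + 4*x*z) includes (∂/∂x)(-2*w^2 + 4*x*z) dx = (4*z) dx, which multiplied by dy ∧ dw gives (4*z) dx ∧ dy ∧ dw
  d(-2*w^2 + 4*x*z) includes (∂/∂z)(-2*w^2 + 4*x*z) dz = (4*x) dz, which multiplied by dy ∧ dw gives (-4*x) dy ∧ dz ∧ dw
  d(w*(5*y - 2*z)) includes (∂/∂y)(w*(5*y - 2*z)) dy = (5*w) dy, which multiplied by dz ∧ dw gives (5*w) dy ∧ dz ∧ dw
Collecting like 3-forms: d(omega) = (y) dx ∧ dy ∧ dz + (2*x + 4*z) dx ∧ dy ∧ dw + (5*w - 4*x + z) dy ∧ dz ∧ dw.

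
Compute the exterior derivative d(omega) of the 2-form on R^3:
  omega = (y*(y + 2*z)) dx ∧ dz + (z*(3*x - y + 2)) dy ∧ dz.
d(omega) = (-2*y + z) dx ∧ dy ∧ dz

For a 2-form omega = sum_{i<j} g_{ij} dx_i ∧ dx_j, the exterior derivative is
  d(omega) = sum_{i<j} d(g_{ij}) ∧ dx_i ∧ dx_j = sum_{i<j, k} (∂g_{ij}/∂x_k) dx_k ∧ dx_i ∧ dx_j.
Expand each term, using dx_k ∧ dx_i ∧ dx_j = sgn(permutation) dx_{(a)} ∧ dx_{(b)} ∧ dx_{(c)} with (a < b < c) sorted:
  d(y*(y + 2*z)) includes (∂/∂y)(y*(y + 2*z)) dy = (2*y + 2*z) dy, which multiplied by dx ∧ dz gives (-2*y - 2*z) dx ∧ dy ∧ dz
  d(z*(3*x - y + 2)) includes (∂/∂x)(z*(3*x - y + 2)) dx = (3*z) dx, which multiplied by dy ∧ dz gives (3*z) dx ∧ dy ∧ dz
Collecting like 3-forms: d(omega) = (-2*y + z) dx ∧ dy ∧ dz.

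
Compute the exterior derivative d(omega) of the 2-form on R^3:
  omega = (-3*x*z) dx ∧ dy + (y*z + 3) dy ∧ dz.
d(omega) = (-3*x) dx ∧ dy ∧ dz

For a 2-form omega = sum_{i<j} g_{ij} dx_i ∧ dx_j, the exterior derivative is
  d(omega) = sum_{i<j} d(g_{ij}) ∧ dx_i ∧ dx_j = sum_{i<j, k} (∂g_{ij}/∂x_k) dx_k ∧ dx_i ∧ dx_j.
Expand each term, using dx_k ∧ dx_i ∧ dx_j = sgn(permutation) dx_{(a)} ∧ dx_{(b)} ∧ dx_{(c)} with (a < b < c) sorted:
  d(-3*x*z) includes (∂/∂z)(-3*x*z) dz = (-3*x) dz, which multiplied by dx ∧ dy gives (-3*x) dx ∧ dy ∧ dz
Collecting like 3-forms: d(omega) = (-3*x) dx ∧ dy ∧ dz.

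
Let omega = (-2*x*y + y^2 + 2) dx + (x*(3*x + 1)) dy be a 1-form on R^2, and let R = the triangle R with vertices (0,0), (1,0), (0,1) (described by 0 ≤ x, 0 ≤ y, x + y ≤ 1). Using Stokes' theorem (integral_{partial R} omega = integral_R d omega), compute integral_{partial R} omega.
integral_(partial R) omega = 3/2

Stokes: integral_partial_R omega = integral_R d omega with d omega = (∂Q/∂x - ∂P/∂y) dx ∧ dy.
  ∂Q/∂x = 6*x + 1
  ∂P/∂y = -2*x + 2*y
  integrand = ∂Q/∂x - ∂P/∂y = 8*x - 2*y + 1.
Integrating over R: integral_0^1 integral_0^{1-x} (8*x - 2*y + 1) dy dx = 3/2.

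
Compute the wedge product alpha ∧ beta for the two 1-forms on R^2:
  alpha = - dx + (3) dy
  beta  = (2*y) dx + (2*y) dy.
alpha ∧ beta = (-8*y) dx ∧ dy

Distribute the wedge, using dx_i ∧ dx_j = -dx_j ∧ dx_i and dx_i ∧ dx_i = 0. For each pair (i, j) with i < j, the coefficient of dx_i ∧ dx_j in alpha ∧ beta is (alpha_i * beta_j - alpha_j * beta_i). Collecting: alpha ∧ beta = (-8*y) dx ∧ dy.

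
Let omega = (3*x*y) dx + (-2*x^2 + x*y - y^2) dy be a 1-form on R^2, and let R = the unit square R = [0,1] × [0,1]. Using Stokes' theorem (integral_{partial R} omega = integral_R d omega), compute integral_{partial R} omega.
integral_(partial R) omega = -3

Stokes: integral_partial_R omega = integral_R d omega with d omega = (∂Q/∂x - ∂P/∂y) dx ∧ dy.
  ∂Q/∂x = -4*x + y
  ∂P/∂y = 3*x
  integrand = ∂Q/∂x - ∂P/∂y = -7*x + y.
Integrating over R: integral_0^1 integral_0^1 (-7*x + y) dx dy = -3.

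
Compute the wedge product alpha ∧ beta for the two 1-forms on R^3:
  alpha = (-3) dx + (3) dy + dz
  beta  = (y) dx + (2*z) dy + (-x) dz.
alpha ∧ beta = (-3*y - 6*z) dx ∧ dy + (3*x - y) dx ∧ dz + (-3*x - 2*z) dy ∧ dz

Distribute the wedge, using dx_i ∧ dx_j = -dx_j ∧ dx_i and dx_i ∧ dx_i = 0. For each pair (i, j) with i < j, the coefficient of dx_i ∧ dx_j in alpha ∧ beta is (alpha_i * beta_j - alpha_j * beta_i). Collecting: alpha ∧ beta = (-3*y - 6*z) dx ∧ dy + (3*x - y) dx ∧ dz + (-3*x - 2*z) dy ∧ dz.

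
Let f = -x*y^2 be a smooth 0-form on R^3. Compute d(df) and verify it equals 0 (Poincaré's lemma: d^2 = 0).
d(df) = 0

Step 1: df = sum_i (∂f/∂x_i) dx_i = (-y^2) dx + (-2*x*y) dy + (0) dz.
Step 2: Apply d again. Using the 1-form formula, the coefficient of dx ∧ dy in d(df) is ∂^2 f/∂x ∂y - ∂^2 f/∂y ∂x = (-2*y) - (-2*y) = 0 (equality of mixed partials for smooth f).
Similarly for dx ∧ dz and dy ∧ dz — all coefficients vanish. So d(df) = 0.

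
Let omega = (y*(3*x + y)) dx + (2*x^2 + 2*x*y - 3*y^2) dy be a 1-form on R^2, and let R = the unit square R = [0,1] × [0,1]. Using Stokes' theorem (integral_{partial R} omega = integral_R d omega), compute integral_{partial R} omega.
integral_(partial R) omega = 1/2

Stokes: integral_partial_R omega = integral_R d omega with d omega = (∂Q/∂x - ∂P/∂y) dx ∧ dy.
  ∂Q/∂x = 4*x + 2*y
  ∂P/∂y = 3*x + 2*y
  integrand = ∂Q/∂x - ∂P/∂y = x.
Integrating over R: integral_0^1 integral_0^1 (x) dx dy = 1/2.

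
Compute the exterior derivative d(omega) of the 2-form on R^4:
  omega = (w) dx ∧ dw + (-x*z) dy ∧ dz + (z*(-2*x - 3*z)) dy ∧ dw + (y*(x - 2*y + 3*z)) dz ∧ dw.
d(omega) = (-z) dx ∧ dy ∧ dz + (-2*z) dx ∧ dy ∧ dw + (3*x - 4*y + 9*z) dy ∧ dz ∧ dw + (y) dx ∧ dz ∧ dw

For a 2-form omega = sum_{i<j} g_{ij} dx_i ∧ dx_j, the exterior derivative is
  d(omega) = sum_{i<j} d(g_{ij}) ∧ dx_i ∧ dx_j = sum_{i<j, k} (∂g_{ij}/∂x_k) dx_k ∧ dx_i ∧ dx_j.
Expand each term, using dx_k ∧ dx_i ∧ dx_j = sgn(permutation) dx_{(a)} ∧ dx_{(b)} ∧ dx_{(c)} with (a < b < c) sorted:
  d(-x*z) includes (∂/∂x)(-x*z) dx = (-z) dx, which multiplied by dy ∧ dz gives (-z) dx ∧ dy ∧ dz
  d(z*(-2*x - 3*z)) includes (∂/∂x)(z*(-2*x - 3*z)) dx = (-2*z) dx, which multiplied by dy ∧ dw gives (-2*z) dx ∧ dy ∧ dw
  d(z*(-2*x - 3*z)) includes (∂/∂z)(z*(-2*x - 3*z)) dz = (-2*x - 6*z) dz, which multiplied by dy ∧ dw gives (2*x + 6*z) dy ∧ dz ∧ dw
  d(y*(x - 2*y + 3*z)) includes (∂/∂x)(y*(x - 2*y + 3*z)) dx = (y) dx, which multiplied by dz ∧ dw gives (y) dx ∧ dz ∧ dw
  d(y*(x - 2*y + 3*z)) includes (∂/∂y)(y*(x - 2*y + 3*z)) dy = (x - 4*y + 3*z) dy, which multiplied by dz ∧ dw gives (x - 4*y + 3*z) dy ∧ dz ∧ dw
Collecting like 3-forms: d(omega) = (-z) dx ∧ dy ∧ dz + (-2*z) dx ∧ dy ∧ dw + (3*x - 4*y + 9*z) dy ∧ dz ∧ dw + (y) dx ∧ dz ∧ dw.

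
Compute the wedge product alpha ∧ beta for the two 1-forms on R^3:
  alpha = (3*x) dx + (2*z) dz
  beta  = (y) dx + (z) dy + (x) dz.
alpha ∧ beta = (3*x*z) dx ∧ dy + (3*x^2 - 2*y*z) dx ∧ dz + (-2*z^2) dy ∧ dz

Distribute the wedge, using dx_i ∧ dx_j = -dx_j ∧ dx_i and dx_i ∧ dx_i = 0. For each pair (i, j) with i < j, the coefficient of dx_i ∧ dx_j in alpha ∧ beta is (alpha_i * beta_j - alpha_j * beta_i). Collecting: alpha ∧ beta = (3*x*z) dx ∧ dy + (3*x^2 - 2*y*z) dx ∧ dz + (-2*z^2) dy ∧ dz.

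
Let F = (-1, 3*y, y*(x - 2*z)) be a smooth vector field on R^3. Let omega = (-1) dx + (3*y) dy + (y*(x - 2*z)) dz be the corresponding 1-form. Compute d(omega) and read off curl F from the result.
d(omega) = (x - 2*z) dy ∧ dz + (-y) dz ∧ dx + (0) dx ∧ dy; curl F = (x - 2*z, -y, 0)

d omega = sum_{i<j} (∂f_j/∂x_i - ∂f_i/∂x_j) dx_i ∧ dx_j. Under the identification (dy ∧ dz, dz ∧ dx, dx ∧ dy) ↔ (e_x, e_y, e_z), the coefficients are exactly the components of curl F. Compute:
  ∂R/∂y - ∂Q/∂z = (x - 2*z) - (0) = x - 2*z
  ∂P/∂z - ∂R/∂x = (0) - (y) = -y
  ∂Q/∂x - ∂P/∂y = (0) - (0) = 0.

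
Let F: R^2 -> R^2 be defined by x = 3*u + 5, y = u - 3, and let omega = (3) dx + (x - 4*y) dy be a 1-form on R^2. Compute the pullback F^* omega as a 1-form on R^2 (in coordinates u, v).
F^* omega = (26 - u) du

Using F^*(f dg) = (f ∘ F) d(g ∘ F), substitute each coordinate x_i by F_i(u, v) in f_i, and replace dx_i by d F_i = (∂F_i/∂u) du + (∂F_i/∂v) dv.
  For the x component: f_1(F) = 3; d F_1 = (3) du + (0) dv
  For the y component: f_2(F) = 17 - u; d F_2 = (1) du + (0) dv
Combining and collecting du, dv coefficients:
  coeff of du: 26 - u
  coeff of dv: 0
F^* omega = (26 - u) du.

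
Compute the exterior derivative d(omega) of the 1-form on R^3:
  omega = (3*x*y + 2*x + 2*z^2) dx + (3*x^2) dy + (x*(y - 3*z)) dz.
d(omega) = (3*x) dx ∧ dy + (y - 7*z) dx ∧ dz + (x) dy ∧ dz

For a 1-form omega = sum_i f_i dx_i, the exterior derivative is
  d(omega) = sum_{i < j} (∂f_j/∂x_i - ∂f_i/∂x_j) dx_i ∧ dx_j.
  coefficient of dx ∧ dy: ∂f_2/∂x - ∂f_1/∂y = ∂(3*x^2)/∂x - ∂(3*x*y + 2*x + 2*z^2)/∂y = 3*x
  coefficient of dx ∧ dz: ∂f_3/∂x - ∂f_1/∂z = ∂(x*(y - 3*z))/∂x - ∂(3*x*y + 2*x + 2*z^2)/∂z = y - 7*z
  coefficient of dy ∧ dz: ∂f_3/∂y - ∂f_2/∂z = ∂(x*(y - 3*z))/∂y - ∂(3*x^2)/∂z = x
Assembling: d(omega) = (3*x) dx ∧ dy + (y - 7*z) dx ∧ dz + (x) dy ∧ dz.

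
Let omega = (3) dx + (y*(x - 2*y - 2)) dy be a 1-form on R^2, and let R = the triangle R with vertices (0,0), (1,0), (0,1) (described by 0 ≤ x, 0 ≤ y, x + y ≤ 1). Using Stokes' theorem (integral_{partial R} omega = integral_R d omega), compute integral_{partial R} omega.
integral_(partial R) omega = 1/6

Stokes: integral_partial_R omega = integral_R d omega with d omega = (∂Q/∂x - ∂P/∂y) dx ∧ dy.
  ∂Q/∂x = y
  ∂P/∂y = 0
  integrand = ∂Q/∂x - ∂P/∂y = y.
Integrating over R: integral_0^1 integral_0^{1-x} (y) dy dx = 1/6.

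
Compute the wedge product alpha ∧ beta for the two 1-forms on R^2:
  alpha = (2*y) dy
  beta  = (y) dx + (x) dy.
alpha ∧ beta = (-2*y^2) dx ∧ dy

Distribute the wedge, using dx_i ∧ dx_j = -dx_j ∧ dx_i and dx_i ∧ dx_i = 0. For each pair (i, j) with i < j, the coefficient of dx_i ∧ dx_j in alpha ∧ beta is (alpha_i * beta_j - alpha_j * beta_i). Collecting: alpha ∧ beta = (-2*y^2) dx ∧ dy.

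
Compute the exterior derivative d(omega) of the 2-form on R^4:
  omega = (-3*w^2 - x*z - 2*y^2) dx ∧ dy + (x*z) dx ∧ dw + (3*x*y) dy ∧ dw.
d(omega) = (-x) dx ∧ dy ∧ dz + (-6*w + 3*y) dx ∧ dy ∧ dw + (-x) dx ∧ dz ∧ dw

For a 2-form omega = sum_{i<j} g_{ij} dx_i ∧ dx_j, the exterior derivative is
  d(omega) = sum_{i<j} d(g_{ij}) ∧ dx_i ∧ dx_j = sum_{i<j, k} (∂g_{ij}/∂x_k) dx_k ∧ dx_i ∧ dx_j.
Expand each term, using dx_k ∧ dx_i ∧ dx_j = sgn(permutation) dx_{(a)} ∧ dx_{(b)} ∧ dx_{(c)} with (a < b < c) sorted:
  d(-3*w^2 - x*z - 2*y^2) includes (∂/∂z)(-3*w^2 - x*z - 2*y^2) dz = (-x) dz, which multiplied by dx ∧ dy gives (-x) dx ∧ dy ∧ dz
  d(-3*w^2 - x*z - 2*y^2) includes (∂/∂w)(-3*w^2 - x*z - 2*y^2) dw = (-6*w) dw, which multiplied by dx ∧ dy gives (-6*w) dx ∧ dy ∧ dw
  d(x*z) includes (∂/∂z)(x*z) dz = (x) dz, which multiplied by dx ∧ dw gives (-x) dx ∧ dz ∧ dw
  d(3*x*y) includes (∂/∂x)(3*x*y) dx = (3*y) dx, which multiplied by dy ∧ dw gives (3*y) dx ∧ dy ∧ dw
Collecting like 3-forms: d(omega) = (-x) dx ∧ dy ∧ dz + (-6*w + 3*y) dx ∧ dy ∧ dw + (-x) dx ∧ dz ∧ dw.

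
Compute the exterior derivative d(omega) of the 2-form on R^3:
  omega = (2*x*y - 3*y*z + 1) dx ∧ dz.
d(omega) = (-2*x + 3*z) dx ∧ dy ∧ dz

For a 2-form omega = sum_{i<j} g_{ij} dx_i ∧ dx_j, the exterior derivative is
  d(omega) = sum_{i<j} d(g_{ij}) ∧ dx_i ∧ dx_j = sum_{i<j, k} (∂g_{ij}/∂x_k) dx_k ∧ dx_i ∧ dx_j.
Expand each term, using dx_k ∧ dx_i ∧ dx_j = sgn(permutation) dx_{(a)} ∧ dx_{(b)} ∧ dx_{(c)} with (a < b < c) sorted:
  d(2*x*y - 3*y*z + 1) includes (∂/∂y)(2*x*y - 3*y*z + 1) dy = (2*x - 3*z) dy, which multiplied by dx ∧ dz gives (-2*x + 3*z) dx ∧ dy ∧ dz
Collecting like 3-forms: d(omega) = (-2*x + 3*z) dx ∧ dy ∧ dz.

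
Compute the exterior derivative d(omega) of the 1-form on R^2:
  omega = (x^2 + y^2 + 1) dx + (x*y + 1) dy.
d(omega) = (-y) dx ∧ dy

For a 1-form omega = sum_i f_i dx_i, the exterior derivative is
  d(omega) = sum_{i < j} (∂f_j/∂x_i - ∂f_i/∂x_j) dx_i ∧ dx_j.
  coefficient of dx ∧ dy: ∂f_2/∂x - ∂f_1/∂y = ∂(x*y + 1)/∂x - ∂(x^2 + y^2 + 1)/∂y = -y
Assembling: d(omega) = (-y) dx ∧ dy.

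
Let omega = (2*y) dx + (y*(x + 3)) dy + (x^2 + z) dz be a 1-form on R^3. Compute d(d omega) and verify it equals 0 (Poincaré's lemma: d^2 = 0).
d(d omega) = 0

Step 1: d omega = sum_{i<j} (∂f_j/∂x_i - ∂f_i/∂x_j) dx_i ∧ dx_j:
  coeff of dx ∧ dy: y - 2
  coeff of dx ∧ dz: 2*x
  coeff of dy ∧ dz: 0
Step 2: Apply d again to each 2-form coefficient. The only possible 3-form in R^3 is dx ∧ dy ∧ dz, with coefficient
  ∂(coeff of dy∧dz)/∂x - ∂(coeff of dx∧dz)/∂y + ∂(coeff of dx∧dy)/∂z
  = ∂/∂x (0) - ∂/∂y (2*x) + ∂/∂z (y - 2).
Each of these terms simplifies to sums of mixed partials that cancel in pairs. The result is 0 (by equality of mixed partials for smooth functions — Schwarz / Clairaut).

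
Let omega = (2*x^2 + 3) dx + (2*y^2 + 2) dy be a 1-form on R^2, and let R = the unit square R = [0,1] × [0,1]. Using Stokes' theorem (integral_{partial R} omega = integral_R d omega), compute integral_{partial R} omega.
integral_(partial R) omega = 0

Stokes: integral_partial_R omega = integral_R d omega with d omega = (∂Q/∂x - ∂P/∂y) dx ∧ dy.
  ∂Q/∂x = 0
  ∂P/∂y = 0
  integrand = ∂Q/∂x - ∂P/∂y = 0.
Integrating over R: integral_0^1 integral_0^1 (0) dx dy = 0.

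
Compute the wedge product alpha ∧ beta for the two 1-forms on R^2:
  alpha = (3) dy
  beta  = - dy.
alpha ∧ beta = 0

Distribute the wedge, using dx_i ∧ dx_j = -dx_j ∧ dx_i and dx_i ∧ dx_i = 0. For each pair (i, j) with i < j, the coefficient of dx_i ∧ dx_j in alpha ∧ beta is (alpha_i * beta_j - alpha_j * beta_i). Collecting: alpha ∧ beta = 0.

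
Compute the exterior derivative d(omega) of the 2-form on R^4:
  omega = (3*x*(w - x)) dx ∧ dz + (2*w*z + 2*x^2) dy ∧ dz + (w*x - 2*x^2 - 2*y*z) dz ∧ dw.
d(omega) = (w - x) dx ∧ dz ∧ dw + (4*x) dx ∧ dy ∧ dz

For a 2-form omega = sum_{i<j} g_{ij} dx_i ∧ dx_j, the exterior derivative is
  d(omega) = sum_{i<j} d(g_{ij}) ∧ dx_i ∧ dx_j = sum_{i<j, k} (∂g_{ij}/∂x_k) dx_k ∧ dx_i ∧ dx_j.
Expand each term, using dx_k ∧ dx_i ∧ dx_j = sgn(permutation) dx_{(a)} ∧ dx_{(b)} ∧ dx_{(c)} with (a < b < c) sorted:
  d(3*x*(w - x)) includes (∂/∂w)(3*x*(w - x)) dw = (3*x) dw, which multiplied by dx ∧ dz gives (3*x) dx ∧ dz ∧ dw
  d(2*w*z + 2*x^2) includes (∂/∂x)(2*w*z + 2*x^2) dx = (4*x) dx, which multiplied by dy ∧ dz gives (4*x) dx ∧ dy ∧ dz
  d(2*w*z + 2*x^2) includes (∂/∂w)(2*w*z + 2*x^2) dw = (2*z) dw, which multiplied by dy ∧ dz gives (2*z) dy ∧ dz ∧ dw
  d(w*x - 2*x^2 - 2*y*z) includes (∂/∂x)(w*x - 2*x^2 - 2*y*z) dx = (w - 4*x) dx, which multiplied by dz ∧ dw gives (w - 4*x) dx ∧ dz ∧ dw
  d(w*x - 2*x^2 - 2*y*z) includes (∂/∂y)(w*x - 2*x^2 - 2*y*z) dy = (-2*z) dy, which multiplied by dz ∧ dw gives (-2*z) dy ∧ dz ∧ dw
Collecting like 3-forms: d(omega) = (w - x) dx ∧ dz ∧ dw + (4*x) dx ∧ dy ∧ dz.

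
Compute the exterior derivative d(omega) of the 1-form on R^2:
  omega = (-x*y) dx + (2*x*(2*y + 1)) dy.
d(omega) = (x + 4*y + 2) dx ∧ dy

For a 1-form omega = sum_i f_i dx_i, the exterior derivative is
  d(omega) = sum_{i < j} (∂f_j/∂x_i - ∂f_i/∂x_j) dx_i ∧ dx_j.
  coefficient of dx ∧ dy: ∂f_2/∂x - ∂f_1/∂y = ∂(2*x*(2*y + 1))/∂x - ∂(-x*y)/∂y = x + 4*y + 2
Assembling: d(omega) = (x + 4*y + 2) dx ∧ dy.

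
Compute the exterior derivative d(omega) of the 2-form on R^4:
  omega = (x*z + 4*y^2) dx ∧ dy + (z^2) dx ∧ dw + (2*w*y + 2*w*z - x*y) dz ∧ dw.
d(omega) = (x) dx ∧ dy ∧ dz + (-y - 2*z) dx ∧ dz ∧ dw + (2*w - x) dy ∧ dz ∧ dw

For a 2-form omega = sum_{i<j} g_{ij} dx_i ∧ dx_j, the exterior derivative is
  d(omega) = sum_{i<j} d(g_{ij}) ∧ dx_i ∧ dx_j = sum_{i<j, k} (∂g_{ij}/∂x_k) dx_k ∧ dx_i ∧ dx_j.
Expand each term, using dx_k ∧ dx_i ∧ dx_j = sgn(permutation) dx_{(a)} ∧ dx_{(b)} ∧ dx_{(c)} with (a < b < c) sorted:
  d(x*z + 4*y^2) includes (∂/∂z)(x*z + 4*y^2) dz = (x) dz, which multiplied by dx ∧ dy gives (x) dx ∧ dy ∧ dz
  d(z^2) includes (∂/∂z)(z^2) dz = (2*z) dz, which multiplied by dx ∧ dw gives (-2*z) dx ∧ dz ∧ dw
  d(2*w*y + 2*w*z - x*y) includes (∂/∂x)(2*w*y + 2*w*z - x*y) dx = (-y) dx, which multiplied by dz ∧ dw gives (-y) dx ∧ dz ∧ dw
  d(2*w*y + 2*w*z - x*y) includes (∂/∂y)(2*w*y + 2*w*z - x*y) dy = (2*w - x) dy, which multiplied by dz ∧ dw gives (2*w - x) dy ∧ dz ∧ dw
Collecting like 3-forms: d(omega) = (x) dx ∧ dy ∧ dz + (-y - 2*z) dx ∧ dz ∧ dw + (2*w - x) dy ∧ dz ∧ dw.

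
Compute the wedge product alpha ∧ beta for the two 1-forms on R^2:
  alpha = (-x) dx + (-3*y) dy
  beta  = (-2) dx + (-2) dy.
alpha ∧ beta = (2*x - 6*y) dx ∧ dy

Distribute the wedge, using dx_i ∧ dx_j = -dx_j ∧ dx_i and dx_i ∧ dx_i = 0. For each pair (i, j) with i < j, the coefficient of dx_i ∧ dx_j in alpha ∧ beta is (alpha_i * beta_j - alpha_j * beta_i). Collecting: alpha ∧ beta = (2*x - 6*y) dx ∧ dy.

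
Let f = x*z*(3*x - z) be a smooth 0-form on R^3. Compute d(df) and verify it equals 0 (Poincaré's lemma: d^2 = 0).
d(df) = 0

Step 1: df = sum_i (∂f/∂x_i) dx_i = (z*(6*x - z)) dx + (0) dy + (x*(3*x - 2*z)) dz.
Step 2: Apply d again. Using the 1-form formula, the coefficient of dx ∧ dy in d(df) is ∂^2 f/∂x ∂y - ∂^2 f/∂y ∂x = (0) - (0) = 0 (equality of mixed partials for smooth f).
Similarly for dx ∧ dz and dy ∧ dz — all coefficients vanish. So d(df) = 0.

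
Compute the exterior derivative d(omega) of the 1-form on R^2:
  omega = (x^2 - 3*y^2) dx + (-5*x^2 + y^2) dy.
d(omega) = (-10*x + 6*y) dx ∧ dy

For a 1-form omega = sum_i f_i dx_i, the exterior derivative is
  d(omega) = sum_{i < j} (∂f_j/∂x_i - ∂f_i/∂x_j) dx_i ∧ dx_j.
  coefficient of dx ∧ dy: ∂f_2/∂x - ∂f_1/∂y = ∂(-5*x^2 + y^2)/∂x - ∂(x^2 - 3*y^2)/∂y = -10*x + 6*y
Assembling: d(omega) = (-10*x + 6*y) dx ∧ dy.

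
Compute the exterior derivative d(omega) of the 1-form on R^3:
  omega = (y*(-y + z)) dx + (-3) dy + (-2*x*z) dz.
d(omega) = (2*y - z) dx ∧ dy + (-y - 2*z) dx ∧ dz

For a 1-form omega = sum_i f_i dx_i, the exterior derivative is
  d(omega) = sum_{i < j} (∂f_j/∂x_i - ∂f_i/∂x_j) dx_i ∧ dx_j.
  coefficient of dx ∧ dy: ∂f_2/∂x - ∂f_1/∂y = ∂(-3)/∂x - ∂(y*(-y + z))/∂y = 2*y - z
  coefficient of dx ∧ dz: ∂f_3/∂x - ∂f_1/∂z = ∂(-2*x*z)/∂x - ∂(y*(-y + z))/∂z = -y - 2*z
Assembling: d(omega) = (2*y - z) dx ∧ dy + (-y - 2*z) dx ∧ dz.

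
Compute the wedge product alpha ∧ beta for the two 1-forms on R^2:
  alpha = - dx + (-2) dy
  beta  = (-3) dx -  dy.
alpha ∧ beta = (-5) dx ∧ dy

Distribute the wedge, using dx_i ∧ dx_j = -dx_j ∧ dx_i and dx_i ∧ dx_i = 0. For each pair (i, j) with i < j, the coefficient of dx_i ∧ dx_j in alpha ∧ beta is (alpha_i * beta_j - alpha_j * beta_i). Collecting: alpha ∧ beta = (-5) dx ∧ dy.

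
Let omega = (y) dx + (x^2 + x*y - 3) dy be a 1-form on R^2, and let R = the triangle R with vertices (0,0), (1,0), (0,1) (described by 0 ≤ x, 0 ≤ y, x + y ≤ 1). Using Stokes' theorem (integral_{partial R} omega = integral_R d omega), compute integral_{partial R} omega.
integral_(partial R) omega = 0

Stokes: integral_partial_R omega = integral_R d omega with d omega = (∂Q/∂x - ∂P/∂y) dx ∧ dy.
  ∂Q/∂x = 2*x + y
  ∂P/∂y = 1
  integrand = ∂Q/∂x - ∂P/∂y = 2*x + y - 1.
Integrating over R: integral_0^1 integral_0^{1-x} (2*x + y - 1) dy dx = 0.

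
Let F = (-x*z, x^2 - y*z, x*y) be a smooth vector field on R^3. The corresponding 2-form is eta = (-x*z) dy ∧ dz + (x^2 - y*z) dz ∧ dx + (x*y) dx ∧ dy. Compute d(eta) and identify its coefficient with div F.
d(eta) = (-2*z) dx ∧ dy ∧ dz; div F = -2*z

For a 2-form in R^3 of the form above, applying d gives a 3-form with coefficient ∂P/∂x + ∂Q/∂y + ∂R/∂z:
  ∂P/∂x = -z
  ∂Q/∂y = -z
  ∂R/∂z = 0
Sum = -2*z, which is exactly div F.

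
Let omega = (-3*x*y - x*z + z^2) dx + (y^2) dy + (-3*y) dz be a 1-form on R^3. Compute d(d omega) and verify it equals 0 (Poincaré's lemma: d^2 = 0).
d(d omega) = 0

Step 1: d omega = sum_{i<j} (∂f_j/∂x_i - ∂f_i/∂x_j) dx_i ∧ dx_j:
  coeff of dx ∧ dy: 3*x
  coeff of dx ∧ dz: x - 2*z
  coeff of dy ∧ dz: -3
Step 2: Apply d again to each 2-form coefficient. The only possible 3-form in R^3 is dx ∧ dy ∧ dz, with coefficient
  ∂(coeff of dy∧dz)/∂x - ∂(coeff of dx∧dz)/∂y + ∂(coeff of dx∧dy)/∂z
  = ∂/∂x (-3) - ∂/∂y (x - 2*z) + ∂/∂z (3*x).
Each of these terms simplifies to sums of mixed partials that cancel in pairs. The result is 0 (by equality of mixed partials for smooth functions — Schwarz / Clairaut).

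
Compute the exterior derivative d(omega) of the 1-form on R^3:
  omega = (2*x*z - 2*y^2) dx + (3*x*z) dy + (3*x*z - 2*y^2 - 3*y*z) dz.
d(omega) = (4*y + 3*z) dx ∧ dy + (-2*x + 3*z) dx ∧ dz + (-3*x - 4*y - 3*z) dy ∧ dz

For a 1-form omega = sum_i f_i dx_i, the exterior derivative is
  d(omega) = sum_{i < j} (∂f_j/∂x_i - ∂f_i/∂x_j) dx_i ∧ dx_j.
  coefficient of dx ∧ dy: ∂f_2/∂x - ∂f_1/∂y = ∂(3*x*z)/∂x - ∂(2*x*z - 2*y^2)/∂y = 4*y + 3*z
  coefficient of dx ∧ dz: ∂f_3/∂x - ∂f_1/∂z = ∂(3*x*z - 2*y^2 - 3*y*z)/∂x - ∂(2*x*z - 2*y^2)/∂z = -2*x + 3*z
  coefficient of dy ∧ dz: ∂f_3/∂y - ∂f_2/∂z = ∂(3*x*z - 2*y^2 - 3*y*z)/∂y - ∂(3*x*z)/∂z = -3*x - 4*y - 3*z
Assembling: d(omega) = (4*y + 3*z) dx ∧ dy + (-2*x + 3*z) dx ∧ dz + (-3*x - 4*y - 3*z) dy ∧ dz.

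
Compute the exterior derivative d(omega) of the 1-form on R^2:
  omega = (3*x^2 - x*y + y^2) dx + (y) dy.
d(omega) = (x - 2*y) dx ∧ dy

For a 1-form omega = sum_i f_i dx_i, the exterior derivative is
  d(omega) = sum_{i < j} (∂f_j/∂x_i - ∂f_i/∂x_j) dx_i ∧ dx_j.
  coefficient of dx ∧ dy: ∂f_2/∂x - ∂f_1/∂y = ∂(y)/∂x - ∂(3*x^2 - x*y + y^2)/∂y = x - 2*y
Assembling: d(omega) = (x - 2*y) dx ∧ dy.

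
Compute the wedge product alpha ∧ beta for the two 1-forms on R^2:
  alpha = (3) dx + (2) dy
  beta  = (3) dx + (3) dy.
alpha ∧ beta = (3) dx ∧ dy

Distribute the wedge, using dx_i ∧ dx_j = -dx_j ∧ dx_i and dx_i ∧ dx_i = 0. For each pair (i, j) with i < j, the coefficient of dx_i ∧ dx_j in alpha ∧ beta is (alpha_i * beta_j - alpha_j * beta_i). Collecting: alpha ∧ beta = (3) dx ∧ dy.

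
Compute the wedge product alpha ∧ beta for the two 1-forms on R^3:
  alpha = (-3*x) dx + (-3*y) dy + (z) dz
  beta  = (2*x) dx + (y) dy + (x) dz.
alpha ∧ beta = (3*x*y) dx ∧ dy + (-x*(3*x + 2*z)) dx ∧ dz + (-y*(3*x + z)) dy ∧ dz

Distribute the wedge, using dx_i ∧ dx_j = -dx_j ∧ dx_i and dx_i ∧ dx_i = 0. For each pair (i, j) with i < j, the coefficient of dx_i ∧ dx_j in alpha ∧ beta is (alpha_i * beta_j - alpha_j * beta_i). Collecting: alpha ∧ beta = (3*x*y) dx ∧ dy + (-x*(3*x + 2*z)) dx ∧ dz + (-y*(3*x + z)) dy ∧ dz.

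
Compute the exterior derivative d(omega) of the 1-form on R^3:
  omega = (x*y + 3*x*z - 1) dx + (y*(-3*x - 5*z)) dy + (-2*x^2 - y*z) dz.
d(omega) = (-x - 3*y) dx ∧ dy + (-7*x) dx ∧ dz + (5*y - z) dy ∧ dz

For a 1-form omega = sum_i f_i dx_i, the exterior derivative is
  d(omega) = sum_{i < j} (∂f_j/∂x_i - ∂f_i/∂x_j) dx_i ∧ dx_j.
  coefficient of dx ∧ dy: ∂f_2/∂x - ∂f_1/∂y = ∂(y*(-3*x - 5*z))/∂x - ∂(x*y + 3*x*z - 1)/∂y = -x - 3*y
  coefficient of dx ∧ dz: ∂f_3/∂x - ∂f_1/∂z = ∂(-2*x^2 - y*z)/∂x - ∂(x*y + 3*x*z - 1)/∂z = -7*x
  coefficient of dy ∧ dz: ∂f_3/∂y - ∂f_2/∂z = ∂(-2*x^2 - y*z)/∂y - ∂(y*(-3*x - 5*z))/∂z = 5*y - z
Assembling: d(omega) = (-x - 3*y) dx ∧ dy + (-7*x) dx ∧ dz + (5*y - z) dy ∧ dz.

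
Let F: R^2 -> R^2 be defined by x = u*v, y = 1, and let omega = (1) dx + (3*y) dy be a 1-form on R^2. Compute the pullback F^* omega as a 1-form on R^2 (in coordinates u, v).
F^* omega = (v) du + (u) dv

Using F^*(f dg) = (f ∘ F) d(g ∘ F), substitute each coordinate x_i by F_i(u, v) in f_i, and replace dx_i by d F_i = (∂F_i/∂u) du + (∂F_i/∂v) dv.
  For the x component: f_1(F) = 1; d F_1 = (v) du + (u) dv
  For the y component: f_2(F) = 3; d F_2 = (0) du + (0) dv
Combining and collecting du, dv coefficients:
  coeff of du: v
  coeff of dv: u
F^* omega = (v) du + (u) dv.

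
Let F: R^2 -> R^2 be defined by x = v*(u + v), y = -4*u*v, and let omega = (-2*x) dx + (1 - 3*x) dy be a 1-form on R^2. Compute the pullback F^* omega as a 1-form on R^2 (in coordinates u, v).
F^* omega = (2*v*(5*u*v + 5*v^2 - 2)) du + (10*u^2*v + 6*u*v^2 - 4*u - 4*v^3) dv

Using F^*(f dg) = (f ∘ F) d(g ∘ F), substitute each coordinate x_i by F_i(u, v) in f_i, and replace dx_i by d F_i = (∂F_i/∂u) du + (∂F_i/∂v) dv.
  For the x component: f_1(F) = 2*v*(-u - v); d F_1 = (v) du + (u + 2*v) dv
  For the y component: f_2(F) = -3*u*v - 3*v^2 + 1; d F_2 = (-4*v) du + (-4*u) dv
Combining and collecting du, dv coefficients:
  coeff of du: 2*v*(5*u*v + 5*v^2 - 2)
  coeff of dv: 10*u^2*v + 6*u*v^2 - 4*u - 4*v^3
F^* omega = (2*v*(5*u*v + 5*v^2 - 2)) du + (10*u^2*v + 6*u*v^2 - 4*u - 4*v^3) dv.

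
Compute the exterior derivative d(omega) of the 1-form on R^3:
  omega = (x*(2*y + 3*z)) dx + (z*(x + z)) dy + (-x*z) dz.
d(omega) = (-2*x + z) dx ∧ dy + (-3*x - z) dx ∧ dz + (-x - 2*z) dy ∧ dz

For a 1-form omega = sum_i f_i dx_i, the exterior derivative is
  d(omega) = sum_{i < j} (∂f_j/∂x_i - ∂f_i/∂x_j) dx_i ∧ dx_j.
  coefficient of dx ∧ dy: ∂f_2/∂x - ∂f_1/∂y = ∂(z*(x + z))/∂x - ∂(x*(2*y + 3*z))/∂y = -2*x + z
  coefficient of dx ∧ dz: ∂f_3/∂x - ∂f_1/∂z = ∂(-x*z)/∂x - ∂(x*(2*y + 3*z))/∂z = -3*x - z
  coefficient of dy ∧ dz: ∂f_3/∂y - ∂f_2/∂z = ∂(-x*z)/∂y - ∂(z*(x + z))/∂z = -x - 2*z
Assembling: d(omega) = (-2*x + z) dx ∧ dy + (-3*x - z) dx ∧ dz + (-x - 2*z) dy ∧ dz.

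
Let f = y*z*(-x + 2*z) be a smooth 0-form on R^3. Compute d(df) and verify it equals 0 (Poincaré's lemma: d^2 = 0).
d(df) = 0

Step 1: df = sum_i (∂f/∂x_i) dx_i = (-y*z) dx + (z*(-x + 2*z)) dy + (y*(-x + 4*z)) dz.
Step 2: Apply d again. Using the 1-form formula, the coefficient of dx ∧ dy in d(df) is ∂^2 f/∂x ∂y - ∂^2 f/∂y ∂x = (-z) - (-z) = 0 (equality of mixed partials for smooth f).
Similarly for dx ∧ dz and dy ∧ dz — all coefficients vanish. So d(df) = 0.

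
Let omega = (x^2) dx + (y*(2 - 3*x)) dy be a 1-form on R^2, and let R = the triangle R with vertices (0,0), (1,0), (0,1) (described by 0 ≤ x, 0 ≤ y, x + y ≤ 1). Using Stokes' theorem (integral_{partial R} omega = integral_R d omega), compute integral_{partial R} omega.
integral_(partial R) omega = -1/2

Stokes: integral_partial_R omega = integral_R d omega with d omega = (∂Q/∂x - ∂P/∂y) dx ∧ dy.
  ∂Q/∂x = -3*y
  ∂P/∂y = 0
  integrand = ∂Q/∂x - ∂P/∂y = -3*y.
Integrating over R: integral_0^1 integral_0^{1-x} (-3*y) dy dx = -1/2.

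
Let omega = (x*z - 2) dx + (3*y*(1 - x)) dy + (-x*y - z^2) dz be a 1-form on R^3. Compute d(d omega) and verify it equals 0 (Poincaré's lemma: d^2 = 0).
d(d omega) = 0

Step 1: d omega = sum_{i<j} (∂f_j/∂x_i - ∂f_i/∂x_j) dx_i ∧ dx_j:
  coeff of dx ∧ dy: -3*y
  coeff of dx ∧ dz: -x - y
  coeff of dy ∧ dz: -x
Step 2: Apply d again to each 2-form coefficient. The only possible 3-form in R^3 is dx ∧ dy ∧ dz, with coefficient
  ∂(coeff of dy∧dz)/∂x - ∂(coeff of dx∧dz)/∂y + ∂(coeff of dx∧dy)/∂z
  = ∂/∂x (-x) - ∂/∂y (-x - y) + ∂/∂z (-3*y).
Each of these terms simplifies to sums of mixed partials that cancel in pairs. The result is 0 (by equality of mixed partials for smooth functions — Schwarz / Clairaut).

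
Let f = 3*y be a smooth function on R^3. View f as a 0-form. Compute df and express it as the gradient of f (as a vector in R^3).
df = (0) dx + (3) dy + (0) dz; grad f = (0, 3, 0)

For a 0-form f, d f = (∂f/∂x) dx + (∂f/∂y) dy + (∂f/∂z) dz. The components of the vector representation are exactly the entries of grad f in Cartesian coordinates:
  ∂f/∂x = 0
  ∂f/∂y = 3
  ∂f/∂z = 0.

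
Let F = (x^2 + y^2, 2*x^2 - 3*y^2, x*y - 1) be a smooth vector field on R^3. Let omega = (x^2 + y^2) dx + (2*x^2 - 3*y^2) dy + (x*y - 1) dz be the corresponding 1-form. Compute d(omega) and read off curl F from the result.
d(omega) = (x) dy ∧ dz + (-y) dz ∧ dx + (4*x - 2*y) dx ∧ dy; curl F = (x, -y, 4*x - 2*y)

d omega = sum_{i<j} (∂f_j/∂x_i - ∂f_i/∂x_j) dx_i ∧ dx_j. Under the identification (dy ∧ dz, dz ∧ dx, dx ∧ dy) ↔ (e_x, e_y, e_z), the coefficients are exactly the components of curl F. Compute:
  ∂R/∂y - ∂Q/∂z = (x) - (0) = x
  ∂P/∂z - ∂R/∂x = (0) - (y) = -y
  ∂Q/∂x - ∂P/∂y = (4*x) - (2*y) = 4*x - 2*y.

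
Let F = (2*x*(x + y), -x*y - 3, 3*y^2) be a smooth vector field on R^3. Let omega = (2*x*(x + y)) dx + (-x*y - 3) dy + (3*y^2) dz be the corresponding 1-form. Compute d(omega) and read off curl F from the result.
d(omega) = (6*y) dy ∧ dz + (0) dz ∧ dx + (-2*x - y) dx ∧ dy; curl F = (6*y, 0, -2*x - y)

d omega = sum_{i<j} (∂f_j/∂x_i - ∂f_i/∂x_j) dx_i ∧ dx_j. Under the identification (dy ∧ dz, dz ∧ dx, dx ∧ dy) ↔ (e_x, e_y, e_z), the coefficients are exactly the components of curl F. Compute:
  ∂R/∂y - ∂Q/∂z = (6*y) - (0) = 6*y
  ∂P/∂z - ∂R/∂x = (0) - (0) = 0
  ∂Q/∂x - ∂P/∂y = (-y) - (2*x) = -2*x - y.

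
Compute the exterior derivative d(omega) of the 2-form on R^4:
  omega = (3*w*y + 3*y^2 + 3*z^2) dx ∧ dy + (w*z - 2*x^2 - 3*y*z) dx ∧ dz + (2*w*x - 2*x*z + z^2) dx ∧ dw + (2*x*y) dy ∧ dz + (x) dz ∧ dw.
d(omega) = (2*y + 9*z) dx ∧ dy ∧ dz + (3*y) dx ∧ dy ∧ dw + (2*x - z + 1) dx ∧ dz ∧ dw

For a 2-form omega = sum_{i<j} g_{ij} dx_i ∧ dx_j, the exterior derivative is
  d(omega) = sum_{i<j} d(g_{ij}) ∧ dx_i ∧ dx_j = sum_{i<j, k} (∂g_{ij}/∂x_k) dx_k ∧ dx_i ∧ dx_j.
Expand each term, using dx_k ∧ dx_i ∧ dx_j = sgn(permutation) dx_{(a)} ∧ dx_{(b)} ∧ dx_{(c)} with (a < b < c) sorted:
  d(3*w*y + 3*y^2 + 3*z^2) includes (∂/∂z)(3*w*y + 3*y^2 + 3*z^2) dz = (6*z) dz, which multiplied by dx ∧ dy gives (6*z) dx ∧ dy ∧ dz
  d(3*w*y + 3*y^2 + 3*z^2) includes (∂/∂w)(3*w*y + 3*y^2 + 3*z^2) dw = (3*y) dw, which multiplied by dx ∧ dy gives (3*y) dx ∧ dy ∧ dw
  d(w*z - 2*x^2 - 3*y*z) includes (∂/∂y)(w*z - 2*x^2 - 3*y*z) dy = (-3*z) dy, which multiplied by dx ∧ dz gives (3*z) dx ∧ dy ∧ dz
  d(w*z - 2*x^2 - 3*y*z) includes (∂/∂w)(w*z - 2*x^2 - 3*y*z) dw = (z) dw, which multiplied by dx ∧ dz gives (z) dx ∧ dz ∧ dw
  d(2*w*x - 2*x*z + z^2) includes (∂/∂z)(2*w*x - 2*x*z + z^2) dz = (-2*x + 2*z) dz, which multiplied by dx ∧ dw gives (2*x - 2*z) dx ∧ dz ∧ dw
  d(2*x*y) includes (∂/∂x)(2*x*y) dx = (2*y) dx, which multiplied by dy ∧ dz gives (2*y) dx ∧ dy ∧ dz
  d(x) includes (∂/∂x)(x) dx = (1) dx, which multiplied by dz ∧ dw gives (1) dx ∧ dz ∧ dw
Collecting like 3-forms: d(omega) = (2*y + 9*z) dx ∧ dy ∧ dz + (3*y) dx ∧ dy ∧ dw + (2*x - z + 1) dx ∧ dz ∧ dw.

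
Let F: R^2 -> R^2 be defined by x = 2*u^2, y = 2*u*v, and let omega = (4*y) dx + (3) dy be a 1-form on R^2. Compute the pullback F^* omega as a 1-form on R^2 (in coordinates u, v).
F^* omega = (2*v*(16*u^2 + 3)) du + (6*u) dv

Using F^*(f dg) = (f ∘ F) d(g ∘ F), substitute each coordinate x_i by F_i(u, v) in f_i, and replace dx_i by d F_i = (∂F_i/∂u) du + (∂F_i/∂v) dv.
  For the x component: f_1(F) = 8*u*v; d F_1 = (4*u) du + (0) dv
  For the y component: f_2(F) = 3; d F_2 = (2*v) du + (2*u) dv
Combining and collecting du, dv coefficients:
  coeff of du: 2*v*(16*u^2 + 3)
  coeff of dv: 6*u
F^* omega = (2*v*(16*u^2 + 3)) du + (6*u) dv.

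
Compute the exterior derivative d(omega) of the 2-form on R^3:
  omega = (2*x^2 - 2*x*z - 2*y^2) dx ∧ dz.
d(omega) = (4*y) dx ∧ dy ∧ dz

For a 2-form omega = sum_{i<j} g_{ij} dx_i ∧ dx_j, the exterior derivative is
  d(omega) = sum_{i<j} d(g_{ij}) ∧ dx_i ∧ dx_j = sum_{i<j, k} (∂g_{ij}/∂x_k) dx_k ∧ dx_i ∧ dx_j.
Expand each term, using dx_k ∧ dx_i ∧ dx_j = sgn(permutation) dx_{(a)} ∧ dx_{(b)} ∧ dx_{(c)} with (a < b < c) sorted:
  d(2*x^2 - 2*x*z - 2*y^2) includes (∂/∂y)(2*x^2 - 2*x*z - 2*y^2) dy = (-4*y) dy, which multiplied by dx ∧ dz gives (4*y) dx ∧ dy ∧ dz
Collecting like 3-forms: d(omega) = (4*y) dx ∧ dy ∧ dz.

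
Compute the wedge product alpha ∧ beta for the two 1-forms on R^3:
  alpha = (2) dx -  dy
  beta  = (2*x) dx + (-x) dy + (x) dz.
alpha ∧ beta = (2*x) dx ∧ dz + (-x) dy ∧ dz

Distribute the wedge, using dx_i ∧ dx_j = -dx_j ∧ dx_i and dx_i ∧ dx_i = 0. For each pair (i, j) with i < j, the coefficient of dx_i ∧ dx_j in alpha ∧ beta is (alpha_i * beta_j - alpha_j * beta_i). Collecting: alpha ∧ beta = (2*x) dx ∧ dz + (-x) dy ∧ dz.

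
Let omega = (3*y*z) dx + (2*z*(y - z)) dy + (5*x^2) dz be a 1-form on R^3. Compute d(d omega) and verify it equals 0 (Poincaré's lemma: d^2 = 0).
d(d omega) = 0

Step 1: d omega = sum_{i<j} (∂f_j/∂x_i - ∂f_i/∂x_j) dx_i ∧ dx_j:
  coeff of dx ∧ dy: -3*z
  coeff of dx ∧ dz: 10*x - 3*y
  coeff of dy ∧ dz: -2*y + 4*z
Step 2: Apply d again to each 2-form coefficient. The only possible 3-form in R^3 is dx ∧ dy ∧ dz, with coefficient
  ∂(coeff of dy∧dz)/∂x - ∂(coeff of dx∧dz)/∂y + ∂(coeff of dx∧dy)/∂z
  = ∂/∂x (-2*y + 4*z) - ∂/∂y (10*x - 3*y) + ∂/∂z (-3*z).
Each of these terms simplifies to sums of mixed partials that cancel in pairs. The result is 0 (by equality of mixed partials for smooth functions — Schwarz / Clairaut).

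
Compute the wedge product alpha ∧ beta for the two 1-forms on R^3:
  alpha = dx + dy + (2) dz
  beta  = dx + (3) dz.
alpha ∧ beta = (1) dx ∧ dz + (-1) dx ∧ dy + (3) dy ∧ dz

Distribute the wedge, using dx_i ∧ dx_j = -dx_j ∧ dx_i and dx_i ∧ dx_i = 0. For each pair (i, j) with i < j, the coefficient of dx_i ∧ dx_j in alpha ∧ beta is (alpha_i * beta_j - alpha_j * beta_i). Collecting: alpha ∧ beta = (1) dx ∧ dz + (-1) dx ∧ dy + (3) dy ∧ dz.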